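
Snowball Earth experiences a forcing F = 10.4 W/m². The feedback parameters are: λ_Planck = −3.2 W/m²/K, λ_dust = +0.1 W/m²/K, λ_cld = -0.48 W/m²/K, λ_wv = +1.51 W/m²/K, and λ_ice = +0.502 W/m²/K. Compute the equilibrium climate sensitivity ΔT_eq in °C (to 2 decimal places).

Net feedback parameter λ = (−3.2) + (+0.1) + (-0.48) + (+1.51) + (+0.502) = -1.568 W/m²/K.
ΔT = −F/λ = −10.4/(-1.568) = 6.63 °C.

6.63 °C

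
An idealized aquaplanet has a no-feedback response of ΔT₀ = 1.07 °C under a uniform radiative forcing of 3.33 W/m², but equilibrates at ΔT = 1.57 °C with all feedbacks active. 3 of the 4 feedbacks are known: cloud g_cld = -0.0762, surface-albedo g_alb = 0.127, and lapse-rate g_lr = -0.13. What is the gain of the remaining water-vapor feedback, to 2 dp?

Amplification A = ΔT/ΔT₀ = 1.57/1.07 = 1.467.
Total gain g = 1 − 1/A = 1 − 1/1.467 = 0.3183.
Known gains sum to -0.0762 + 0.127 − 0.13 = -0.0792.
g_wv = 0.3183 + 0.0792 = 0.40.

0.40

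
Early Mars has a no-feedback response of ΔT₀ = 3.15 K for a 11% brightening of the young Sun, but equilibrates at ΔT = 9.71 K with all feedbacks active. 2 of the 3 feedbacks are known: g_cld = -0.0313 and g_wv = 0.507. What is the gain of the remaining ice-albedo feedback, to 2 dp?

Amplification A = ΔT/ΔT₀ = 9.71/3.15 = 3.083.
Total gain g = 1 − 1/A = 1 − 1/3.083 = 0.6756.
Known gains sum to -0.0313 + 0.507 = 0.4757.
g_ice = 0.6756 − 0.4757 = 0.20.

0.20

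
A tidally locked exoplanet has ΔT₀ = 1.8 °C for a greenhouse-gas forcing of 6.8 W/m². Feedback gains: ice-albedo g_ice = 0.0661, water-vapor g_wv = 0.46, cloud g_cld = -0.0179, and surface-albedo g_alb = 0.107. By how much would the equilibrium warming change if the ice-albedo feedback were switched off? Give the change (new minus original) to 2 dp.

-0.69 °C

Original: g = 0.6152, ΔT = 1.8/(1−0.6152) = 4.6778 °C.
Without ice-albedo: g' = 0.5491, ΔT' = 1.8/(1−0.5491) = 3.9920 °C.
Change = 3.9920 − 4.6778 = -0.69 °C.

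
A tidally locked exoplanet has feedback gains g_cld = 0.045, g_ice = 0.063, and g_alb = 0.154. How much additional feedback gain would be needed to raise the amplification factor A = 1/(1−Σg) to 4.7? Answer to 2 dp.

Current total gain = 0.262.
Target gain for A = 4.7: g* = 1 − 1/4.7 = 0.7872.
Additional gain needed = 0.7872 − 0.262 = 0.53.

0.53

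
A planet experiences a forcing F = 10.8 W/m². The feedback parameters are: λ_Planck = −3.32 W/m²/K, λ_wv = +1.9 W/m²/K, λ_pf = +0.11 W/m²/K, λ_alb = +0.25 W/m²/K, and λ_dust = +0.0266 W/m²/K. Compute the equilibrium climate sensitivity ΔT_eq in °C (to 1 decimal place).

Net feedback parameter λ = (−3.32) + (+1.9) + (+0.11) + (+0.25) + (+0.0266) = -1.0334 W/m²/K.
ΔT = −F/λ = −10.8/(-1.0334) = 10.5 °C.

10.5 °C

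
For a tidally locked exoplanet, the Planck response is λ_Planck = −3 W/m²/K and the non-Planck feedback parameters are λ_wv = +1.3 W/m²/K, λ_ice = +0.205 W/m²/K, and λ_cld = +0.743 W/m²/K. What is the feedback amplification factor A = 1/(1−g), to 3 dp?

Convert to gains: g_wv = 1.3/3 = 0.4333; g_ice = 0.205/3 = 0.06833; g_cld = 0.743/3 = 0.2477.
Total gain g = 0.74933.
A = 1/(1 − 0.74933) = 3.989.

3.989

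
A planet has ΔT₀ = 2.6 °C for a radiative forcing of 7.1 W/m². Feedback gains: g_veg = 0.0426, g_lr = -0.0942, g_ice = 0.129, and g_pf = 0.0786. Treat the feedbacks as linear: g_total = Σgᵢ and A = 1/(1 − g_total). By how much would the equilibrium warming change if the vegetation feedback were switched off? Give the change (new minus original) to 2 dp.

Original: g = 0.156, ΔT = 2.6/(1−0.156) = 3.0806 °C.
Without vegetation: g' = 0.1134, ΔT' = 2.6/(1−0.1134) = 2.9326 °C.
Change = 2.9326 − 3.0806 = -0.15 °C.

-0.15 °C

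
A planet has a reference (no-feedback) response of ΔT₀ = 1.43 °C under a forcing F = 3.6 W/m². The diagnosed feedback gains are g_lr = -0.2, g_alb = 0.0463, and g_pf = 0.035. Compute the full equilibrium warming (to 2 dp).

Total gain g = -0.2 + 0.0463 + 0.035 = -0.1187.
Amplification A = 1/(1 + 0.1187) = 0.8939.
ΔT = 1.43 × 0.8939 = 1.28 °C.

1.28 °C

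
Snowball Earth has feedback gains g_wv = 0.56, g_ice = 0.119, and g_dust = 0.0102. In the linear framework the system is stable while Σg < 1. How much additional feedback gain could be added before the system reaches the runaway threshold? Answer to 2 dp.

Current total gain = 0.56 + 0.119 + 0.0102 = 0.6892.
Margin to runaway = 1 − 0.6892 = 0.31.

0.31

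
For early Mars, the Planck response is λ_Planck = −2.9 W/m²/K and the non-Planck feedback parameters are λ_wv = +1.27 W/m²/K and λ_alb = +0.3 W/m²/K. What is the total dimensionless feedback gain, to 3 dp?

Convert to gains: g_wv = 1.27/2.9 = 0.4379; g_alb = 0.3/2.9 = 0.1034.
Total gain g = 0.5413.

0.541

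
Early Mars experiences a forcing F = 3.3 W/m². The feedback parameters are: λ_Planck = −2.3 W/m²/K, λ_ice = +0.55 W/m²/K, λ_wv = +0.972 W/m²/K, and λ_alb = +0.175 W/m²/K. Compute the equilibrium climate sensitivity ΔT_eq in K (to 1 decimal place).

5.5 K

Net feedback parameter λ = (−2.3) + (+0.55) + (+0.972) + (+0.175) = -0.603 W/m²/K.
ΔT = −F/λ = −3.3/(-0.603) = 5.5 K.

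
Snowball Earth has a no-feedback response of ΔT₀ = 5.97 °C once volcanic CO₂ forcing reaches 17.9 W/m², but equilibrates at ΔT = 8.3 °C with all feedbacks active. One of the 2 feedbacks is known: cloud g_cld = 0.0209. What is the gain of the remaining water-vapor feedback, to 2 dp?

Amplification A = ΔT/ΔT₀ = 8.3/5.97 = 1.39.
Total gain g = 1 − 1/A = 1 − 1/1.39 = 0.2806.
The known gain is 0.0209.
g_wv = 0.2806 − 0.0209 = 0.26.

0.26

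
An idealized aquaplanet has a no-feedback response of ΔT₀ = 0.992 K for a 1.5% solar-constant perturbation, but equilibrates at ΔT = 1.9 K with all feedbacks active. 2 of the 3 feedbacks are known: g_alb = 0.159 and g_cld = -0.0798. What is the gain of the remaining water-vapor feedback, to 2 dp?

Amplification A = ΔT/ΔT₀ = 1.9/0.992 = 1.915.
Total gain g = 1 − 1/A = 1 − 1/1.915 = 0.4778.
Known gains sum to 0.159 − 0.0798 = 0.0792.
g_wv = 0.4778 − 0.0792 = 0.40.

0.40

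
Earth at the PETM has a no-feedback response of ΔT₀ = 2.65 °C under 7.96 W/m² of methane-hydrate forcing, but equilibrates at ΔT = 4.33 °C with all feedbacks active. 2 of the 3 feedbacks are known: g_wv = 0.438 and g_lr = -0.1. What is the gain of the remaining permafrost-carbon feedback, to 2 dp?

Amplification A = ΔT/ΔT₀ = 4.33/2.65 = 1.634.
Total gain g = 1 − 1/A = 1 − 1/1.634 = 0.388.
Known gains sum to 0.438 − 0.1 = 0.338.
g_pf = 0.388 − 0.338 = 0.05.

0.05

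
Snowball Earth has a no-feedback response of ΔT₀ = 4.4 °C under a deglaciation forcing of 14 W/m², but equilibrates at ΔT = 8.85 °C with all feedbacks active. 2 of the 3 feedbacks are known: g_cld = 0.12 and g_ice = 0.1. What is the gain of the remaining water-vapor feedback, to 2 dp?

Amplification A = ΔT/ΔT₀ = 8.85/4.4 = 2.011.
Total gain g = 1 − 1/A = 1 − 1/2.011 = 0.5027.
Known gains sum to 0.12 + 0.1 = 0.22.
g_wv = 0.5027 − 0.22 = 0.28.

0.28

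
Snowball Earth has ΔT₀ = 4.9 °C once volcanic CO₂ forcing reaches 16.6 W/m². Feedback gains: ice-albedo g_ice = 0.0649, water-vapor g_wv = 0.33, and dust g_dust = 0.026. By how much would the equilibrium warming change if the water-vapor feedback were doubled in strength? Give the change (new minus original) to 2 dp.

11.21 °C

Original: g = 0.4209, ΔT = 4.9/(1−0.4209) = 8.4614 °C.
With doubled water-vapor: g' = 0.7509, ΔT' = 4.9/(1−0.7509) = 19.6708 °C.
Change = 19.6708 − 8.4614 = 11.21 °C.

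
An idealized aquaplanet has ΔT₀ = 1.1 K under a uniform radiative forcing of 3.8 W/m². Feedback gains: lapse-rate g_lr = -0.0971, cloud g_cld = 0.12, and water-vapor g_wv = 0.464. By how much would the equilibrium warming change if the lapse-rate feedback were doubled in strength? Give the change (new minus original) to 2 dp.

-0.34 K

Original: g = 0.4869, ΔT = 1.1/(1−0.4869) = 2.1438 K.
With doubled lapse-rate: g' = 0.3898, ΔT' = 1.1/(1−0.3898) = 1.8027 K.
Change = 1.8027 − 2.1438 = -0.34 K.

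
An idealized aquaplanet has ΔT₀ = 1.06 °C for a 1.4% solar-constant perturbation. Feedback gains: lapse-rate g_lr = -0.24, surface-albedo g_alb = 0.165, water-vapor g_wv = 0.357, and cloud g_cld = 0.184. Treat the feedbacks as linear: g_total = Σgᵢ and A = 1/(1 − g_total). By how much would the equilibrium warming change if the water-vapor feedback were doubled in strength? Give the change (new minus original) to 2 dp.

Original: g = 0.466, ΔT = 1.06/(1−0.466) = 1.9850 °C.
With doubled water-vapor: g' = 0.823, ΔT' = 1.06/(1−0.823) = 5.9887 °C.
Change = 5.9887 − 1.9850 = 4.00 °C.

4.00 °C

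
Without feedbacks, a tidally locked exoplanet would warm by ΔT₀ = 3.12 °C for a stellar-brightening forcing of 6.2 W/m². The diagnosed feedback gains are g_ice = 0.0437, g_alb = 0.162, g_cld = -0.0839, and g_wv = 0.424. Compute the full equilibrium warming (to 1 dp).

Total gain g = 0.0437 + 0.162 − 0.0839 + 0.424 = 0.5458.
Amplification A = 1/(1 − 0.5458) = 2.202.
ΔT = 3.12 × 2.202 = 6.9 °C.

6.9 °C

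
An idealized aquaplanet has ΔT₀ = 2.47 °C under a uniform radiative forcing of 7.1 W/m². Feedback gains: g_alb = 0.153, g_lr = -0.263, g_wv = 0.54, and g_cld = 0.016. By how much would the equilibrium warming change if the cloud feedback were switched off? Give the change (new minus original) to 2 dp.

Original: g = 0.446, ΔT = 2.47/(1−0.446) = 4.4585 °C.
Without cloud: g' = 0.43, ΔT' = 2.47/(1−0.43) = 4.3333 °C.
Change = 4.3333 − 4.4585 = -0.13 °C.

-0.13 °C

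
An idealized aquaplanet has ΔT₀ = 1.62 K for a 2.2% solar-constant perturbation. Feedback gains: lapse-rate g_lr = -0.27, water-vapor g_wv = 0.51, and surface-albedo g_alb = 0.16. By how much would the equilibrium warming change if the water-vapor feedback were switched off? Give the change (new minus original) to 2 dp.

-1.24 K

Original: g = 0.4, ΔT = 1.62/(1−0.4) = 2.7000 K.
Without water-vapor: g' = -0.11, ΔT' = 1.62/(1+0.11) = 1.4595 K.
Change = 1.4595 − 2.7000 = -1.24 K.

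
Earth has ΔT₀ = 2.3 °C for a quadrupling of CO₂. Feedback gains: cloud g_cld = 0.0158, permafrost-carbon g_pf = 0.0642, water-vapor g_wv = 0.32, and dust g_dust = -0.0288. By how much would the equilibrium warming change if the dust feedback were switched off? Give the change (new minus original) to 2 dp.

Original: g = 0.3712, ΔT = 2.3/(1−0.3712) = 3.6578 °C.
Without dust: g' = 0.4, ΔT' = 2.3/(1−0.4) = 3.8333 °C.
Change = 3.8333 − 3.6578 = 0.18 °C.

0.18 °C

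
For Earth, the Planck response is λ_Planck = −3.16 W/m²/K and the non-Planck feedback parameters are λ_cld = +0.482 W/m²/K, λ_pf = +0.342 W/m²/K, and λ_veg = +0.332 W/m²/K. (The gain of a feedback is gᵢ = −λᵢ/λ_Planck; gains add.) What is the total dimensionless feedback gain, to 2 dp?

0.37

Convert to gains: g_cld = 0.482/3.16 = 0.1525; g_pf = 0.342/3.16 = 0.1082; g_veg = 0.332/3.16 = 0.1051.
Total gain g = 0.3658.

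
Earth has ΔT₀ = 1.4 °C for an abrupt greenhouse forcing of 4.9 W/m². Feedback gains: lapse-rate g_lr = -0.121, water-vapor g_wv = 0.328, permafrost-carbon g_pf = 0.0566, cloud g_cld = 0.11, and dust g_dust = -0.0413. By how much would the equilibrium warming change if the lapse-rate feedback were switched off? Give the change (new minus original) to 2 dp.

Original: g = 0.3323, ΔT = 1.4/(1−0.3323) = 2.0968 °C.
Without lapse-rate: g' = 0.4533, ΔT' = 1.4/(1−0.4533) = 2.5608 °C.
Change = 2.5608 − 2.0968 = 0.46 °C.

0.46 °C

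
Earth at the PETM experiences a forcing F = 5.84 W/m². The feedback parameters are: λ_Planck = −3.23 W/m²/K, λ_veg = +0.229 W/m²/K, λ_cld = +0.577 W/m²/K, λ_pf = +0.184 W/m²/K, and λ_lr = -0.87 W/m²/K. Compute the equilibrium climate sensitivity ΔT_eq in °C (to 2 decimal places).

1.88 °C

Net feedback parameter λ = (−3.23) + (+0.229) + (+0.577) + (+0.184) + (-0.87) = -3.11 W/m²/K.
ΔT = −F/λ = −5.84/(-3.11) = 1.88 °C.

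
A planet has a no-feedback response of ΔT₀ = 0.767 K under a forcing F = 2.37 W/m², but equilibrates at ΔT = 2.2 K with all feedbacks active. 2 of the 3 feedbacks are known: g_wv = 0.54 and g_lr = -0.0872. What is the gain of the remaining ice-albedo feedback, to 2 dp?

0.20

Amplification A = ΔT/ΔT₀ = 2.2/0.767 = 2.868.
Total gain g = 1 − 1/A = 1 − 1/2.868 = 0.6513.
Known gains sum to 0.54 − 0.0872 = 0.4528.
g_ice = 0.6513 − 0.4528 = 0.20.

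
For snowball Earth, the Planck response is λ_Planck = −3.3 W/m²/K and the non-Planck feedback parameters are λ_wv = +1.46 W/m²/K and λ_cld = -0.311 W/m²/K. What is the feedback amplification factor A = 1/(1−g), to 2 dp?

1.53

Convert to gains: g_wv = 1.46/3.3 = 0.4424; g_cld = -0.311/3.3 = -0.09424.
Total gain g = 0.34816.
A = 1/(1 − 0.34816) = 1.53.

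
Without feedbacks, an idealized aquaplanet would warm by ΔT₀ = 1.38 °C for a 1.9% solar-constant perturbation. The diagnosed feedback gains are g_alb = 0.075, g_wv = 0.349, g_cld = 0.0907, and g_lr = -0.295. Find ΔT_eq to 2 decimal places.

1.77 °C

Total gain g = 0.075 + 0.349 + 0.0907 − 0.295 = 0.2197.
Amplification A = 1/(1 − 0.2197) = 1.282.
ΔT = 1.38 × 1.282 = 1.77 °C.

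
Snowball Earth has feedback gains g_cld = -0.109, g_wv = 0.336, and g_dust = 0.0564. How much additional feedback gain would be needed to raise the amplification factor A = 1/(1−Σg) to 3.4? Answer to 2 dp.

Current total gain = 0.2834.
Target gain for A = 3.4: g* = 1 − 1/3.4 = 0.7059.
Additional gain needed = 0.7059 − 0.2834 = 0.42.

0.42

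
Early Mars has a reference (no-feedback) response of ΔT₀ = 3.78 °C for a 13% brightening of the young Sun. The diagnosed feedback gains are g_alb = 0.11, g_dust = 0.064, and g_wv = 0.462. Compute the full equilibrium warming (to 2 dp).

10.38 °C

Total gain g = 0.11 + 0.064 + 0.462 = 0.636.
Amplification A = 1/(1 − 0.636) = 2.747.
ΔT = 3.78 × 2.747 = 10.38 °C.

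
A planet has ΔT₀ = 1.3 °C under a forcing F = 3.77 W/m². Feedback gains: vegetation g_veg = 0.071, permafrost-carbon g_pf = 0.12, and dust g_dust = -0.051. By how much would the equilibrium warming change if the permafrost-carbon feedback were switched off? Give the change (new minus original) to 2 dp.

-0.19 °C

Original: g = 0.14, ΔT = 1.3/(1−0.14) = 1.5116 °C.
Without permafrost-carbon: g' = 0.02, ΔT' = 1.3/(1−0.02) = 1.3265 °C.
Change = 1.3265 − 1.5116 = -0.19 °C.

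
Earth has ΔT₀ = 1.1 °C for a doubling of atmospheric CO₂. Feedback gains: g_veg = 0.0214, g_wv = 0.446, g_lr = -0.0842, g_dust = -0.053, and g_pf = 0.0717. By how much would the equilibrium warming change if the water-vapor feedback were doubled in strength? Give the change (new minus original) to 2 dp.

Original: g = 0.4019, ΔT = 1.1/(1−0.4019) = 1.8392 °C.
With doubled water-vapor: g' = 0.8479, ΔT' = 1.1/(1−0.8479) = 7.2321 °C.
Change = 7.2321 − 1.8392 = 5.39 °C.

5.39 °C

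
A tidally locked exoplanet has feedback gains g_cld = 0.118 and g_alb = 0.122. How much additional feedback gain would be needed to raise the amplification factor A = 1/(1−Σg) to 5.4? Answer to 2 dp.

0.57

Current total gain = 0.24.
Target gain for A = 5.4: g* = 1 − 1/5.4 = 0.8148.
Additional gain needed = 0.8148 − 0.24 = 0.57.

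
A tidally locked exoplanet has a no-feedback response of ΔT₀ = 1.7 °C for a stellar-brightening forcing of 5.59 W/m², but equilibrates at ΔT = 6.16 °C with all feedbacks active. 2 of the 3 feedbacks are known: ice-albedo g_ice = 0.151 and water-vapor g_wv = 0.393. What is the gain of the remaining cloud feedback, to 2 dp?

Amplification A = ΔT/ΔT₀ = 6.16/1.7 = 3.624.
Total gain g = 1 − 1/A = 1 − 1/3.624 = 0.7241.
Known gains sum to 0.151 + 0.393 = 0.544.
g_cld = 0.7241 − 0.544 = 0.18.

0.18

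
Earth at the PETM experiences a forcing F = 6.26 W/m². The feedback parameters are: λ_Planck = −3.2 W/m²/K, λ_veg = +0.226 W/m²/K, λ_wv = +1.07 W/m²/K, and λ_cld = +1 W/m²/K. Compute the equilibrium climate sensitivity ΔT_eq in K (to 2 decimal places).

6.92 K

Net feedback parameter λ = (−3.2) + (+0.226) + (+1.07) + (+1) = -0.904 W/m²/K.
ΔT = −F/λ = −6.26/(-0.904) = 6.92 K.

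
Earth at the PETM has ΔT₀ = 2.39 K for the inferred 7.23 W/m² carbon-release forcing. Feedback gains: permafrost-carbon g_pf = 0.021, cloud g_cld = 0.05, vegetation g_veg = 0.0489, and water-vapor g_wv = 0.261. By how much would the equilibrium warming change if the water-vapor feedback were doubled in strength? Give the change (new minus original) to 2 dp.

Original: g = 0.3809, ΔT = 2.39/(1−0.3809) = 3.8604 K.
With doubled water-vapor: g' = 0.6419, ΔT' = 2.39/(1−0.6419) = 6.6741 K.
Change = 6.6741 − 3.8604 = 2.81 K.

2.81 K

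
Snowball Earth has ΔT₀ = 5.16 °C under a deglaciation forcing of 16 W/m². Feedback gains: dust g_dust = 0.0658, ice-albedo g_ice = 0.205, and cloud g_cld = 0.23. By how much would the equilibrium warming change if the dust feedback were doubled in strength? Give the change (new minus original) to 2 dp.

1.57 °C

Original: g = 0.5008, ΔT = 5.16/(1−0.5008) = 10.3365 °C.
With doubled dust: g' = 0.5666, ΔT' = 5.16/(1−0.5666) = 11.9059 °C.
Change = 11.9059 − 10.3365 = 1.57 °C.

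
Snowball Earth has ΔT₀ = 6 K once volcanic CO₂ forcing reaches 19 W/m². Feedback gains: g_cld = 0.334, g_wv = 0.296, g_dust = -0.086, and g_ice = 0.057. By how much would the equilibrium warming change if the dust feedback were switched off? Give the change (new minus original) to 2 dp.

4.13 K

Original: g = 0.601, ΔT = 6/(1−0.601) = 15.0376 K.
Without dust: g' = 0.687, ΔT' = 6/(1−0.687) = 19.1693 K.
Change = 19.1693 − 15.0376 = 4.13 K.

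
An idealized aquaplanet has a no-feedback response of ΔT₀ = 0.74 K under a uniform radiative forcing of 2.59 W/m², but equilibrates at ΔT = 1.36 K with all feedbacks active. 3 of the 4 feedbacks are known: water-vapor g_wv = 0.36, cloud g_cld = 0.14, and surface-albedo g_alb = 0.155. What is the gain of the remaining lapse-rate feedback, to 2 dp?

-0.20

Amplification A = ΔT/ΔT₀ = 1.36/0.74 = 1.838.
Total gain g = 1 − 1/A = 1 − 1/1.838 = 0.4559.
Known gains sum to 0.36 + 0.14 + 0.155 = 0.655.
g_lr = 0.4559 − 0.655 = -0.20.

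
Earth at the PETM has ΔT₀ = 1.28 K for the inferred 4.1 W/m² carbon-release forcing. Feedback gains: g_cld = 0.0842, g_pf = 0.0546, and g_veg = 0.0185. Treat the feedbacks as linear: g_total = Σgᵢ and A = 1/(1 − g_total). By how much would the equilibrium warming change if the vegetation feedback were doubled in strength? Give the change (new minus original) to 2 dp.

0.03 K

Original: g = 0.1573, ΔT = 1.28/(1−0.1573) = 1.5189 K.
With doubled vegetation: g' = 0.1758, ΔT' = 1.28/(1−0.1758) = 1.5530 K.
Change = 1.5530 − 1.5189 = 0.03 K.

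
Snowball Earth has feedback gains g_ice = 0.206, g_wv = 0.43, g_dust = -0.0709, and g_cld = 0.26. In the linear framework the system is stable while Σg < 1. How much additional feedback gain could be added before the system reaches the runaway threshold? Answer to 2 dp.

Current total gain = 0.206 + 0.43 − 0.0709 + 0.26 = 0.8251.
Margin to runaway = 1 − 0.8251 = 0.17.

0.17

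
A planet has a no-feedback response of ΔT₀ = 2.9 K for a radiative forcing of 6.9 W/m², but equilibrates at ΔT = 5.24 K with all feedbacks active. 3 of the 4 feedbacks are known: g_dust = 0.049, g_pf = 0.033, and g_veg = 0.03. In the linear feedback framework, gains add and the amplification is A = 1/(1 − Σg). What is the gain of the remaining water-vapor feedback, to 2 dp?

Amplification A = ΔT/ΔT₀ = 5.24/2.9 = 1.807.
Total gain g = 1 − 1/A = 1 − 1/1.807 = 0.4466.
Known gains sum to 0.049 + 0.033 + 0.03 = 0.112.
g_wv = 0.4466 − 0.112 = 0.33.

0.33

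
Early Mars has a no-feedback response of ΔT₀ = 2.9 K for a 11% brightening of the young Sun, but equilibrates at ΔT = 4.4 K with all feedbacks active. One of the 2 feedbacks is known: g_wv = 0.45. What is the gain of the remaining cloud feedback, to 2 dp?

Amplification A = ΔT/ΔT₀ = 4.4/2.9 = 1.517.
Total gain g = 1 − 1/A = 1 − 1/1.517 = 0.3408.
The known gain is 0.45.
g_cld = 0.3408 − 0.45 = -0.11.

-0.11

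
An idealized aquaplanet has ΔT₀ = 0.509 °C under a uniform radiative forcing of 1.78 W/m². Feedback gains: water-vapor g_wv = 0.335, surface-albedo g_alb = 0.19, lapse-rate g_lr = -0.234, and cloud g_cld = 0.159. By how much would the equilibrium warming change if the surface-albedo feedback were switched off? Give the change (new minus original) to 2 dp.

Original: g = 0.45, ΔT = 0.509/(1−0.45) = 0.9255 °C.
Without surface-albedo: g' = 0.26, ΔT' = 0.509/(1−0.26) = 0.6878 °C.
Change = 0.6878 − 0.9255 = -0.24 °C.

-0.24 °C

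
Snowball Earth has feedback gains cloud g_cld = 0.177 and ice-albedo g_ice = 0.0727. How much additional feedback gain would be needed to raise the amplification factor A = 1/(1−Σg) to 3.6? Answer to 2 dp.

0.47

Current total gain = 0.2497.
Target gain for A = 3.6: g* = 1 − 1/3.6 = 0.7222.
Additional gain needed = 0.7222 − 0.2497 = 0.47.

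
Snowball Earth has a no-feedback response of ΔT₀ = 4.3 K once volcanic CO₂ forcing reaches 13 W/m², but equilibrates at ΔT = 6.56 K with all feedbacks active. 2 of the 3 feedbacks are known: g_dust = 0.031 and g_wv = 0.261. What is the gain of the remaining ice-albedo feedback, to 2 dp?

0.05

Amplification A = ΔT/ΔT₀ = 6.56/4.3 = 1.526.
Total gain g = 1 − 1/A = 1 − 1/1.526 = 0.3447.
Known gains sum to 0.031 + 0.261 = 0.292.
g_ice = 0.3447 − 0.292 = 0.05.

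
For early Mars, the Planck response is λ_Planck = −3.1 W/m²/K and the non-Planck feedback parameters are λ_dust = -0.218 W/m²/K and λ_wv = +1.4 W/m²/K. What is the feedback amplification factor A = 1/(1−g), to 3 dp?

1.616

Convert to gains: g_dust = -0.218/3.1 = -0.07032; g_wv = 1.4/3.1 = 0.4516.
Total gain g = 0.38128.
A = 1/(1 − 0.38128) = 1.616.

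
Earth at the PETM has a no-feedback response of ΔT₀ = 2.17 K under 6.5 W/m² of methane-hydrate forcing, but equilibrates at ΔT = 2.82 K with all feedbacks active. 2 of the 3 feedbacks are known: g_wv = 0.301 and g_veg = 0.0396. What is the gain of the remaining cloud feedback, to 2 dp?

Amplification A = ΔT/ΔT₀ = 2.82/2.17 = 1.3.
Total gain g = 1 − 1/A = 1 − 1/1.3 = 0.2308.
Known gains sum to 0.301 + 0.0396 = 0.3406.
g_cld = 0.2308 − 0.3406 = -0.11.

-0.11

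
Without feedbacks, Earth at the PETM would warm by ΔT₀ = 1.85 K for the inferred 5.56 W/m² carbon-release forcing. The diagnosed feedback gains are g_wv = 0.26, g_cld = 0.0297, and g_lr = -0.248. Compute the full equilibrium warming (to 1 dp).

Total gain g = 0.26 + 0.0297 − 0.248 = 0.0417.
Amplification A = 1/(1 − 0.0417) = 1.044.
ΔT = 1.85 × 1.044 = 1.9 K.

1.9 K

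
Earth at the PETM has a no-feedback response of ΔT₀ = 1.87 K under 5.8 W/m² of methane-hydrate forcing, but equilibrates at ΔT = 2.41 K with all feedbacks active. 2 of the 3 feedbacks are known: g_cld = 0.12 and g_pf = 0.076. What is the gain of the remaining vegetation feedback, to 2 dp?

Amplification A = ΔT/ΔT₀ = 2.41/1.87 = 1.289.
Total gain g = 1 − 1/A = 1 − 1/1.289 = 0.2242.
Known gains sum to 0.12 + 0.076 = 0.196.
g_veg = 0.2242 − 0.196 = 0.03.

0.03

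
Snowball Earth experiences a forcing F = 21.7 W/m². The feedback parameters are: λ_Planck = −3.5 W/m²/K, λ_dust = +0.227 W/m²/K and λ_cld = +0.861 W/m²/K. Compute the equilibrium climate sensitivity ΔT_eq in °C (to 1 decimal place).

9.0 °C

Net feedback parameter λ = (−3.5) + (+0.227) + (+0.861) = -2.412 W/m²/K.
ΔT = −F/λ = −21.7/(-2.412) = 9.0 °C.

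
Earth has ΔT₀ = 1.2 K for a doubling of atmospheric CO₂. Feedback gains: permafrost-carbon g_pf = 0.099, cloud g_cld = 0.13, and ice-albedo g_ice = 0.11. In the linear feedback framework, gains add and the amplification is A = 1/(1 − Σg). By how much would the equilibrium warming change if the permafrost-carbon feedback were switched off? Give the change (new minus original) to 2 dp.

-0.24 K

Original: g = 0.339, ΔT = 1.2/(1−0.339) = 1.8154 K.
Without permafrost-carbon: g' = 0.24, ΔT' = 1.2/(1−0.24) = 1.5789 K.
Change = 1.5789 − 1.8154 = -0.24 K.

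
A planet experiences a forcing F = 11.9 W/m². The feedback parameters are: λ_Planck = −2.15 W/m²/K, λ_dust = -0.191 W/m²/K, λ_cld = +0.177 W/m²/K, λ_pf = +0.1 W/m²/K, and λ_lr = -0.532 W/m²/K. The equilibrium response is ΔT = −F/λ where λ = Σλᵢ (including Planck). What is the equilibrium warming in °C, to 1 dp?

4.6 °C

Net feedback parameter λ = (−2.15) + (-0.191) + (+0.177) + (+0.1) + (-0.532) = -2.596 W/m²/K.
ΔT = −F/λ = −11.9/(-2.596) = 4.6 °C.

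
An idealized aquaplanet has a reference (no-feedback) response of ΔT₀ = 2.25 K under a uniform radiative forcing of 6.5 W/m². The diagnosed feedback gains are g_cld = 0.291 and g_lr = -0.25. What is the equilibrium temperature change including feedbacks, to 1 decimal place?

2.3 K

Total gain g = 0.291 − 0.25 = 0.041.
Amplification A = 1/(1 − 0.041) = 1.043.
ΔT = 2.25 × 1.043 = 2.3 K.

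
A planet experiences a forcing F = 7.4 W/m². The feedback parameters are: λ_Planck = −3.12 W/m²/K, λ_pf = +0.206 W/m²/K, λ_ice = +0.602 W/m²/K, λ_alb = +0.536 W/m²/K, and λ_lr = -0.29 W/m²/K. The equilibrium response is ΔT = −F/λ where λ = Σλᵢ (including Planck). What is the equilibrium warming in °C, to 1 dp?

Net feedback parameter λ = (−3.12) + (+0.206) + (+0.602) + (+0.536) + (-0.29) = -2.066 W/m²/K.
ΔT = −F/λ = −7.4/(-2.066) = 3.6 °C.

3.6 °C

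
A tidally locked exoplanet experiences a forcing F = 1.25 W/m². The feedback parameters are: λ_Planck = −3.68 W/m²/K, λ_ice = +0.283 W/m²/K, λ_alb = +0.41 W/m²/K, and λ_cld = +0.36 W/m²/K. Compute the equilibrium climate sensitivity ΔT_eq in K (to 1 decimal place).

0.5 K

Net feedback parameter λ = (−3.68) + (+0.283) + (+0.41) + (+0.36) = -2.627 W/m²/K.
ΔT = −F/λ = −1.25/(-2.627) = 0.5 K.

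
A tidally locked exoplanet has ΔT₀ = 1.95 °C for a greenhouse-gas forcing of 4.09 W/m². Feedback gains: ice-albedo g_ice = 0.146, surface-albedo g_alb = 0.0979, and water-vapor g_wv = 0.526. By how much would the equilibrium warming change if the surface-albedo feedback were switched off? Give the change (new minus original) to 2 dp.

-2.53 °C

Original: g = 0.7699, ΔT = 1.95/(1−0.7699) = 8.4746 °C.
Without surface-albedo: g' = 0.672, ΔT' = 1.95/(1−0.672) = 5.9451 °C.
Change = 5.9451 − 8.4746 = -2.53 °C.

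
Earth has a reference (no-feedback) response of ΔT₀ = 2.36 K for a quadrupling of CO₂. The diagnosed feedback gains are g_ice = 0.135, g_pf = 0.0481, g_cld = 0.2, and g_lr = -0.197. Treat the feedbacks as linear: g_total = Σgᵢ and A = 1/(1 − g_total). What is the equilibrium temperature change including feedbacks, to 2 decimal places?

2.90 K

Total gain g = 0.135 + 0.0481 + 0.2 − 0.197 = 0.1861.
Amplification A = 1/(1 − 0.1861) = 1.229.
ΔT = 2.36 × 1.229 = 2.90 K.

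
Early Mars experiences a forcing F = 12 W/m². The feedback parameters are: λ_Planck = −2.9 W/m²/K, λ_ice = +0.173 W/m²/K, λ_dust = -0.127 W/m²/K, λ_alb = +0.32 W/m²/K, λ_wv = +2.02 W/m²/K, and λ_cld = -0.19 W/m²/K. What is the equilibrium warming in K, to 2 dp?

17.05 K

Net feedback parameter λ = (−2.9) + (+0.173) + (-0.127) + (+0.32) + (+2.02) + (-0.19) = -0.704 W/m²/K.
ΔT = −F/λ = −12/(-0.704) = 17.05 K.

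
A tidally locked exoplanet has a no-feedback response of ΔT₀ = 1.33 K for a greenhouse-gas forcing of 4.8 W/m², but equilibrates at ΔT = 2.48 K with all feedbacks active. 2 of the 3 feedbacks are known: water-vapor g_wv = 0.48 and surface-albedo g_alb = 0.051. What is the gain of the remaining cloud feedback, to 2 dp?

-0.07

Amplification A = ΔT/ΔT₀ = 2.48/1.33 = 1.865.
Total gain g = 1 − 1/A = 1 − 1/1.865 = 0.4638.
Known gains sum to 0.48 + 0.051 = 0.531.
g_cld = 0.4638 − 0.531 = -0.07.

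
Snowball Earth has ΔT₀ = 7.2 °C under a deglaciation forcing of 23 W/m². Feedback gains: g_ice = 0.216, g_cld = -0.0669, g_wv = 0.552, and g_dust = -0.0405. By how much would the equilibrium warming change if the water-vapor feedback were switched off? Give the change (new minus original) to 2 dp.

-13.14 °C

Original: g = 0.6606, ΔT = 7.2/(1−0.6606) = 21.2139 °C.
Without water-vapor: g' = 0.1086, ΔT' = 7.2/(1−0.1086) = 8.0772 °C.
Change = 8.0772 − 21.2139 = -13.14 °C.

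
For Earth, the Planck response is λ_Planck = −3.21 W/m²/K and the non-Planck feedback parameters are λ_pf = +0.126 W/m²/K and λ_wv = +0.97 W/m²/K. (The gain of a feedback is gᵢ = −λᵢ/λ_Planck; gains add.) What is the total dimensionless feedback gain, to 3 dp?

0.341

Convert to gains: g_pf = 0.126/3.21 = 0.03925; g_wv = 0.97/3.21 = 0.3022.
Total gain g = 0.34145.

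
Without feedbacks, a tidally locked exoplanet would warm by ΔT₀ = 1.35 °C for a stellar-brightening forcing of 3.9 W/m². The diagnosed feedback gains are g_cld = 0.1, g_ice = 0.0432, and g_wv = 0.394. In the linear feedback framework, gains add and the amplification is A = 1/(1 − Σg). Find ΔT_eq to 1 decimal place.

2.9 °C

Total gain g = 0.1 + 0.0432 + 0.394 = 0.5372.
Amplification A = 1/(1 − 0.5372) = 2.161.
ΔT = 1.35 × 2.161 = 2.9 °C.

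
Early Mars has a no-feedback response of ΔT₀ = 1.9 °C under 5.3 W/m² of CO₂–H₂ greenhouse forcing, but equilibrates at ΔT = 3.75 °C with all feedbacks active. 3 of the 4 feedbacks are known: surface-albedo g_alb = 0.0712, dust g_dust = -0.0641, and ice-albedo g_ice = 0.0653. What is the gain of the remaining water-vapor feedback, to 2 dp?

Amplification A = ΔT/ΔT₀ = 3.75/1.9 = 1.974.
Total gain g = 1 − 1/A = 1 − 1/1.974 = 0.4934.
Known gains sum to 0.0712 − 0.0641 + 0.0653 = 0.0724.
g_wv = 0.4934 − 0.0724 = 0.42.

0.42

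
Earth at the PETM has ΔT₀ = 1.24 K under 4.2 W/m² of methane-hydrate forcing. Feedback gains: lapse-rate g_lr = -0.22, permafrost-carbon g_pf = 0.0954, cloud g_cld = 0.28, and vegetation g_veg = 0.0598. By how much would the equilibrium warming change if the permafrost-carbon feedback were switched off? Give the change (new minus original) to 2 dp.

-0.17 K

Original: g = 0.2152, ΔT = 1.24/(1−0.2152) = 1.5800 K.
Without permafrost-carbon: g' = 0.1198, ΔT' = 1.24/(1−0.1198) = 1.4088 K.
Change = 1.4088 − 1.5800 = -0.17 K.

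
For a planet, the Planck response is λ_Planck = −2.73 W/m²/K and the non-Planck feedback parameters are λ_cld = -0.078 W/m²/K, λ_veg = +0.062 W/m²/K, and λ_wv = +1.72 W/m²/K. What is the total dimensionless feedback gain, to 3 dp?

Convert to gains: g_cld = -0.078/2.73 = -0.02857; g_veg = 0.062/2.73 = 0.02271; g_wv = 1.72/2.73 = 0.63.
Total gain g = 0.62414.

0.624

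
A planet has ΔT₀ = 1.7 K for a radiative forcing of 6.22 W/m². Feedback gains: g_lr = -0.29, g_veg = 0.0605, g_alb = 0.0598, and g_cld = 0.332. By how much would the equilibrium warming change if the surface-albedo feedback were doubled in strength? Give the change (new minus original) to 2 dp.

0.16 K

Original: g = 0.1623, ΔT = 1.7/(1−0.1623) = 2.0294 K.
With doubled surface-albedo: g' = 0.2221, ΔT' = 1.7/(1−0.2221) = 2.1854 K.
Change = 2.1854 − 2.0294 = 0.16 K.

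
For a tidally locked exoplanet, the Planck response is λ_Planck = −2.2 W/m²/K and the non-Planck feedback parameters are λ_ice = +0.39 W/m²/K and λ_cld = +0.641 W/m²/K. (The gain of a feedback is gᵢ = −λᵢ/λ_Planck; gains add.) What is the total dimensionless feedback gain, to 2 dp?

Convert to gains: g_ice = 0.39/2.2 = 0.1773; g_cld = 0.641/2.2 = 0.2914.
Total gain g = 0.4687.

0.47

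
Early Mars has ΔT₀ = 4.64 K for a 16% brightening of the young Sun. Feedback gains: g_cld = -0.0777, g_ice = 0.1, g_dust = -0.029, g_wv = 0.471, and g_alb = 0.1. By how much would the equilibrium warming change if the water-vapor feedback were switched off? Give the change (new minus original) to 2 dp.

-5.53 K

Original: g = 0.5643, ΔT = 4.64/(1−0.5643) = 10.6495 K.
Without water-vapor: g' = 0.0933, ΔT' = 4.64/(1−0.0933) = 5.1175 K.
Change = 5.1175 − 10.6495 = -5.53 K.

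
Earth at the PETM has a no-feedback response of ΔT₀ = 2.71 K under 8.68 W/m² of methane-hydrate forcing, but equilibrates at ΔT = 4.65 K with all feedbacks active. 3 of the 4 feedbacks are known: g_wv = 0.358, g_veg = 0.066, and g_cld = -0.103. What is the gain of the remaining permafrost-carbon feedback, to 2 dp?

0.10

Amplification A = ΔT/ΔT₀ = 4.65/2.71 = 1.716.
Total gain g = 1 − 1/A = 1 − 1/1.716 = 0.4172.
Known gains sum to 0.358 + 0.066 − 0.103 = 0.321.
g_pf = 0.4172 − 0.321 = 0.10.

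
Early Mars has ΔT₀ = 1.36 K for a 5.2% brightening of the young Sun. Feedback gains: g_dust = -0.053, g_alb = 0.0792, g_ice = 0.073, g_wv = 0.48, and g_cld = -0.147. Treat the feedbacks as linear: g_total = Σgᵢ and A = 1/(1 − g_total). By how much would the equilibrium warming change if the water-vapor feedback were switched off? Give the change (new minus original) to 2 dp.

-1.10 K

Original: g = 0.4322, ΔT = 1.36/(1−0.4322) = 2.3952 K.
Without water-vapor: g' = -0.0478, ΔT' = 1.36/(1+0.0478) = 1.2980 K.
Change = 1.2980 − 2.3952 = -1.10 K.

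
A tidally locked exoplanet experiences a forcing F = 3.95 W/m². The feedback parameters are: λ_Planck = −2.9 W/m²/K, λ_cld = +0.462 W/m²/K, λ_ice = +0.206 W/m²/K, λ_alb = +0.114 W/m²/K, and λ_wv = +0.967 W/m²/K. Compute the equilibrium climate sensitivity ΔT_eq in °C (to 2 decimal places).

Net feedback parameter λ = (−2.9) + (+0.462) + (+0.206) + (+0.114) + (+0.967) = -1.151 W/m²/K.
ΔT = −F/λ = −3.95/(-1.151) = 3.43 °C.

3.43 °C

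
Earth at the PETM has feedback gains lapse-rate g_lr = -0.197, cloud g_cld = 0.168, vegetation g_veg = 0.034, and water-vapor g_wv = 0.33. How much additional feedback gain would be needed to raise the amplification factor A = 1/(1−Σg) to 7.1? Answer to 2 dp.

Current total gain = 0.335.
Target gain for A = 7.1: g* = 1 − 1/7.1 = 0.8592.
Additional gain needed = 0.8592 − 0.335 = 0.52.

0.52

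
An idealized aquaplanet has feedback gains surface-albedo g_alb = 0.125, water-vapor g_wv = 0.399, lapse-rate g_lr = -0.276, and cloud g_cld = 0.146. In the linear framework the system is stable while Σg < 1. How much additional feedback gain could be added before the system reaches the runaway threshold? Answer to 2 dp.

Current total gain = 0.125 + 0.399 − 0.276 + 0.146 = 0.394.
Margin to runaway = 1 − 0.394 = 0.61.

0.61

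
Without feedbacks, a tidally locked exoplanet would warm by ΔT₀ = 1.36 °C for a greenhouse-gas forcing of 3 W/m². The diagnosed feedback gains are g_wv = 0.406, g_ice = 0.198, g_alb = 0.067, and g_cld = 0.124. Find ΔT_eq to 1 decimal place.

6.6 °C

Total gain g = 0.406 + 0.198 + 0.067 + 0.124 = 0.795.
Amplification A = 1/(1 − 0.795) = 4.878.
ΔT = 1.36 × 4.878 = 6.6 °C.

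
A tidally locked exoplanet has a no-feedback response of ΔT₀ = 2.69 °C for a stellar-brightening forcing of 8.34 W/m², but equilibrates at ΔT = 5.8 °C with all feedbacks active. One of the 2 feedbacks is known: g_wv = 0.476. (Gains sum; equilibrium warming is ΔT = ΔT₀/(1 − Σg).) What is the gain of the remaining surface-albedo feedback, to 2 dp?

0.06

Amplification A = ΔT/ΔT₀ = 5.8/2.69 = 2.156.
Total gain g = 1 − 1/A = 1 − 1/2.156 = 0.5362.
The known gain is 0.476.
g_alb = 0.5362 − 0.476 = 0.06.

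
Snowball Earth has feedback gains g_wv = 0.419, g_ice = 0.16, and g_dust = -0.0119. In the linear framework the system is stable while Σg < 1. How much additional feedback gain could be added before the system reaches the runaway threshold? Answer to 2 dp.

Current total gain = 0.419 + 0.16 − 0.0119 = 0.5671.
Margin to runaway = 1 − 0.5671 = 0.43.

0.43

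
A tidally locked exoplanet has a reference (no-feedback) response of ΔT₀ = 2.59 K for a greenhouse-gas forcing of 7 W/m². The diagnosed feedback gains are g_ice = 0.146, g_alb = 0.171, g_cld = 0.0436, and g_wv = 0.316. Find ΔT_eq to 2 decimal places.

Total gain g = 0.146 + 0.171 + 0.0436 + 0.316 = 0.6766.
Amplification A = 1/(1 − 0.6766) = 3.092.
ΔT = 2.59 × 3.092 = 8.01 K.

8.01 K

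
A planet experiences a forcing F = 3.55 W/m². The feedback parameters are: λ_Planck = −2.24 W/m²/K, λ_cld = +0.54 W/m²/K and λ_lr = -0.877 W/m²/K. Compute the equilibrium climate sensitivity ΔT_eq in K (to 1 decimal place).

1.4 K

Net feedback parameter λ = (−2.24) + (+0.54) + (-0.877) = -2.577 W/m²/K.
ΔT = −F/λ = −3.55/(-2.577) = 1.4 K.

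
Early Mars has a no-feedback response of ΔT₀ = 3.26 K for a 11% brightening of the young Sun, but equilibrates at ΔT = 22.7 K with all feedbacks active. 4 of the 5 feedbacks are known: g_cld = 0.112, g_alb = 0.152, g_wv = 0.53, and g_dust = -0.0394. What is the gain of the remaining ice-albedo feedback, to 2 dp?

Amplification A = ΔT/ΔT₀ = 22.7/3.26 = 6.963.
Total gain g = 1 − 1/A = 1 − 1/6.963 = 0.8564.
Known gains sum to 0.112 + 0.152 + 0.53 − 0.0394 = 0.7546.
g_ice = 0.8564 − 0.7546 = 0.10.

0.10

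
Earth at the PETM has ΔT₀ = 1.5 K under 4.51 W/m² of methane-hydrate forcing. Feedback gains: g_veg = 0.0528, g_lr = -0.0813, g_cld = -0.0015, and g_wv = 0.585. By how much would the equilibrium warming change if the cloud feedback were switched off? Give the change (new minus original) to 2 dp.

Original: g = 0.555, ΔT = 1.5/(1−0.555) = 3.3708 K.
Without cloud: g' = 0.5565, ΔT' = 1.5/(1−0.5565) = 3.3822 K.
Change = 3.3822 − 3.3708 = 0.01 K.

0.01 K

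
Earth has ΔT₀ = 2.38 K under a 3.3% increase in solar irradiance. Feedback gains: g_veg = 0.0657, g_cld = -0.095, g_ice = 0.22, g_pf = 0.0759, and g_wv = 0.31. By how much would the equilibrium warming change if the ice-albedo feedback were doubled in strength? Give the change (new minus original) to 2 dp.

Original: g = 0.5766, ΔT = 2.38/(1−0.5766) = 5.6212 K.
With doubled ice-albedo: g' = 0.7966, ΔT' = 2.38/(1−0.7966) = 11.7011 K.
Change = 11.7011 − 5.6212 = 6.08 K.

6.08 K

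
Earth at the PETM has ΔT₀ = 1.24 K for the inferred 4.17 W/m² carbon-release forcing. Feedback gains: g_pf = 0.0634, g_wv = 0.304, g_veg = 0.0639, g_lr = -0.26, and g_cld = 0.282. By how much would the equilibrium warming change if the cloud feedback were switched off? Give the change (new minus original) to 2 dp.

-0.77 K

Original: g = 0.4533, ΔT = 1.24/(1−0.4533) = 2.2682 K.
Without cloud: g' = 0.1713, ΔT' = 1.24/(1−0.1713) = 1.4963 K.
Change = 1.4963 − 2.2682 = -0.77 K.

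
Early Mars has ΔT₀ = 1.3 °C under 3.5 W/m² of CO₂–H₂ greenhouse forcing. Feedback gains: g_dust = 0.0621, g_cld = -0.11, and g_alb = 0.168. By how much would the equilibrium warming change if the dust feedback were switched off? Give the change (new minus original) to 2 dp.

Original: g = 0.1201, ΔT = 1.3/(1−0.1201) = 1.4774 °C.
Without dust: g' = 0.058, ΔT' = 1.3/(1−0.058) = 1.3800 °C.
Change = 1.3800 − 1.4774 = -0.10 °C.

-0.10 °C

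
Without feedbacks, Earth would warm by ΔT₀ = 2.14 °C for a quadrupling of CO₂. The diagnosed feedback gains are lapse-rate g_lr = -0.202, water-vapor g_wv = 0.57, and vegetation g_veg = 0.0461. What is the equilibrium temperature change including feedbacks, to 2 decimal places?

3.65 °C

Total gain g = -0.202 + 0.57 + 0.0461 = 0.4141.
Amplification A = 1/(1 − 0.4141) = 1.707.
ΔT = 2.14 × 1.707 = 3.65 °C.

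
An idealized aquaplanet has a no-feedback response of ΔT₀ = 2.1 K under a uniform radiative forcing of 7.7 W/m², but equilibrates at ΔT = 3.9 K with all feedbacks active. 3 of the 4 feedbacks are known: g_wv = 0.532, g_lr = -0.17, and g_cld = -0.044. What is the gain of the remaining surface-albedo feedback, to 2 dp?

Amplification A = ΔT/ΔT₀ = 3.9/2.1 = 1.857.
Total gain g = 1 − 1/A = 1 − 1/1.857 = 0.4615.
Known gains sum to 0.532 − 0.17 − 0.044 = 0.318.
g_alb = 0.4615 − 0.318 = 0.14.

0.14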